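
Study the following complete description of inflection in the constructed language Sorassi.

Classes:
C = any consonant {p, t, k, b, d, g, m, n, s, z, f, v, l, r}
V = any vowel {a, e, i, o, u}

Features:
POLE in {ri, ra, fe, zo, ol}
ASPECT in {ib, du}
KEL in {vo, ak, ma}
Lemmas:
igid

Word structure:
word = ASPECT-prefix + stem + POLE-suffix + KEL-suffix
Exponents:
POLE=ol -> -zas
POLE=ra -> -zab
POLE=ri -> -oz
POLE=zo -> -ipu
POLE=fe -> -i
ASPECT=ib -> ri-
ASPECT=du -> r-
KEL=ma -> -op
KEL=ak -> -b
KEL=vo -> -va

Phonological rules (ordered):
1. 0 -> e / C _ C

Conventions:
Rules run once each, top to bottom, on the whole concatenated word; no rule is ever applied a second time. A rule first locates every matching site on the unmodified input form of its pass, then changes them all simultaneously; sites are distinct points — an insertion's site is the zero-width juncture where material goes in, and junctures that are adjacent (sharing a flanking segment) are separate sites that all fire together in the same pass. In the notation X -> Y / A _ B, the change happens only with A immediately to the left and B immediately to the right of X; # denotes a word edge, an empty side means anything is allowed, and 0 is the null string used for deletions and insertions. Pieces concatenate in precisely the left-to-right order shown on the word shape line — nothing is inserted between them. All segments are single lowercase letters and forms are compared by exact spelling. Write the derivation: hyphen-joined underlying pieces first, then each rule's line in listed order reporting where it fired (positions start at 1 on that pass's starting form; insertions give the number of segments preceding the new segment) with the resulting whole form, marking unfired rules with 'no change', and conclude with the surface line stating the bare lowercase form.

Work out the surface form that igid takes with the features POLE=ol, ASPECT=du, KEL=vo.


underlying: r-igid-zas-va
1. 0 -> e / C _ C: inserts after position(s) 5, 8: rigidezaseva
surface: rigidezaseva


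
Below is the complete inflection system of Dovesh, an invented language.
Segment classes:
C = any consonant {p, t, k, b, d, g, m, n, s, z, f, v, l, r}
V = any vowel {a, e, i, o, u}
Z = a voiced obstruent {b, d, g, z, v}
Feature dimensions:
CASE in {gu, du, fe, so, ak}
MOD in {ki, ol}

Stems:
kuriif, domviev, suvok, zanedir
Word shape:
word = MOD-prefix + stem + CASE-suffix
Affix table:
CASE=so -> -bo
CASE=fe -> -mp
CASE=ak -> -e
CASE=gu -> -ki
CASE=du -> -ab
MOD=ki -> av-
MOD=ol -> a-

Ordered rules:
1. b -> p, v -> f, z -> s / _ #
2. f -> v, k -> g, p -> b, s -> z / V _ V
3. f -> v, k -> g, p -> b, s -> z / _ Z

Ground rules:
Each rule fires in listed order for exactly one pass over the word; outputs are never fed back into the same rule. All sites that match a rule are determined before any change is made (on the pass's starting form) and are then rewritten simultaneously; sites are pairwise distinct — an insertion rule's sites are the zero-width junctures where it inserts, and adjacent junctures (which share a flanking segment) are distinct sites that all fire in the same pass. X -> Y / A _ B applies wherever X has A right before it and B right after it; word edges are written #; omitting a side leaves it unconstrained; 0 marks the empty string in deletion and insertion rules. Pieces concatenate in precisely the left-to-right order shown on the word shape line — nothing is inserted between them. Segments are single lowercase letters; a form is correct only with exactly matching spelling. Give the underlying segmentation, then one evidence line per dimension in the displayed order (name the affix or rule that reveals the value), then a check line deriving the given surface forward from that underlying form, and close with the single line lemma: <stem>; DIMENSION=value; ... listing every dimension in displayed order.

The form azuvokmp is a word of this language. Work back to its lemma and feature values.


underlying: a-suvok-mp
CASE=fe - signalled by the affix -mp
MOD=ol - signalled by the affix a-
check: asuvokmp -> asuvokmp -> azuvokmp -> azuvokmp
lemma: suvok; CASE=fe; MOD=ol


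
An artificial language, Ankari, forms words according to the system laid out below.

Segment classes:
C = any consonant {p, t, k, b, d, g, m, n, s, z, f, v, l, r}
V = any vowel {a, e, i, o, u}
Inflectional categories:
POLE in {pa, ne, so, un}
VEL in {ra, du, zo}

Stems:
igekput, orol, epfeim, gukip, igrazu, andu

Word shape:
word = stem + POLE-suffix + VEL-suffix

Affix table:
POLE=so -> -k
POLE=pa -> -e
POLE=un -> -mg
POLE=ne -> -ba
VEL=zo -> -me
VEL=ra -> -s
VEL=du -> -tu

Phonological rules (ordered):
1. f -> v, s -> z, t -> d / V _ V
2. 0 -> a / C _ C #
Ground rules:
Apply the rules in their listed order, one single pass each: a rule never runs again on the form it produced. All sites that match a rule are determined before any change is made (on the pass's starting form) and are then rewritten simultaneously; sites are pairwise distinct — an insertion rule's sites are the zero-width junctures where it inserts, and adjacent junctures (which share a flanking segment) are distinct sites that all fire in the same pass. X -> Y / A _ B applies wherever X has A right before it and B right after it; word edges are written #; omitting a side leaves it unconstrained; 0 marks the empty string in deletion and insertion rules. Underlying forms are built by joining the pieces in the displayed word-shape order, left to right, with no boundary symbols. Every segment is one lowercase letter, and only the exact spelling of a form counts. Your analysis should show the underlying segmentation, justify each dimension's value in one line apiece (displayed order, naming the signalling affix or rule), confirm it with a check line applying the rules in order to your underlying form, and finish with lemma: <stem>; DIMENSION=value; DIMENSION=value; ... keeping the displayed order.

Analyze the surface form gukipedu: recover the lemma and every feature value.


underlying: gukip-e-tu
POLE=pa - signalled by the affix -e
VEL=du - signalled by the affix -tu
check: gukipetu -> gukipedu -> gukipedu
lemma: gukip; POLE=pa; VEL=du


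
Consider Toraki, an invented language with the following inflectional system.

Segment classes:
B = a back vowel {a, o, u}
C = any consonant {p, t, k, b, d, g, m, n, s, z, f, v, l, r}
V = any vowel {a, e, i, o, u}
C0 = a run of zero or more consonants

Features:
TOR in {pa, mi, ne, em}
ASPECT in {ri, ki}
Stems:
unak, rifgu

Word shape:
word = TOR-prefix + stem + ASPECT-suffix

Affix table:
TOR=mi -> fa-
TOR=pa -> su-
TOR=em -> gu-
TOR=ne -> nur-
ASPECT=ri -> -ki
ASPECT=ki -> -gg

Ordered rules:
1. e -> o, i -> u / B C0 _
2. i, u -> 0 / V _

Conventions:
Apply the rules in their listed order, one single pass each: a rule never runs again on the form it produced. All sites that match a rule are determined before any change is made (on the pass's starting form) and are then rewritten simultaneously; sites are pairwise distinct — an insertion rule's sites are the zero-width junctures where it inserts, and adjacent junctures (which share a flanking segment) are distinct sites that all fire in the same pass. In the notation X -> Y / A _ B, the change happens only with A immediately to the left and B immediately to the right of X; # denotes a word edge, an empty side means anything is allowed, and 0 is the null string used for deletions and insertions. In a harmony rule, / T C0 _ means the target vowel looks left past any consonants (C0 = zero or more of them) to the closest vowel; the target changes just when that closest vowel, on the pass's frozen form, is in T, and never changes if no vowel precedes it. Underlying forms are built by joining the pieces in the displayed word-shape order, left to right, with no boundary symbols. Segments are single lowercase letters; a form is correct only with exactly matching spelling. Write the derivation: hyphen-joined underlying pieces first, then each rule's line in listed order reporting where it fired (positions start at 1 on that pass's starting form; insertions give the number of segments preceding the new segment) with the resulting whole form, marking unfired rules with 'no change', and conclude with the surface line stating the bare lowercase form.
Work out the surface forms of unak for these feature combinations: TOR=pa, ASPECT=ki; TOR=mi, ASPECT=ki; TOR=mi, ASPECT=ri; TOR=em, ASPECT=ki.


cell TOR=pa, ASPECT=ki:
underlying: su-unak-gg
1. e -> o, i -> u / B C0 _: no change
2. i, u -> 0 / V _: fires at position(s) 3: sunakgg
surface: sunakgg

cell TOR=mi, ASPECT=ki:
underlying: fa-unak-gg
1. e -> o, i -> u / B C0 _: no change
2. i, u -> 0 / V _: fires at position(s) 3: fanakgg
surface: fanakgg

cell TOR=mi, ASPECT=ri:
underlying: fa-unak-ki
1. e -> o, i -> u / B C0 _: fires at position(s) 8: faunakku
2. i, u -> 0 / V _: fires at position(s) 3: fanakku
surface: fanakku

cell TOR=em, ASPECT=ki:
underlying: gu-unak-gg
1. e -> o, i -> u / B C0 _: no change
2. i, u -> 0 / V _: fires at position(s) 3: gunakgg
surface: gunakgg


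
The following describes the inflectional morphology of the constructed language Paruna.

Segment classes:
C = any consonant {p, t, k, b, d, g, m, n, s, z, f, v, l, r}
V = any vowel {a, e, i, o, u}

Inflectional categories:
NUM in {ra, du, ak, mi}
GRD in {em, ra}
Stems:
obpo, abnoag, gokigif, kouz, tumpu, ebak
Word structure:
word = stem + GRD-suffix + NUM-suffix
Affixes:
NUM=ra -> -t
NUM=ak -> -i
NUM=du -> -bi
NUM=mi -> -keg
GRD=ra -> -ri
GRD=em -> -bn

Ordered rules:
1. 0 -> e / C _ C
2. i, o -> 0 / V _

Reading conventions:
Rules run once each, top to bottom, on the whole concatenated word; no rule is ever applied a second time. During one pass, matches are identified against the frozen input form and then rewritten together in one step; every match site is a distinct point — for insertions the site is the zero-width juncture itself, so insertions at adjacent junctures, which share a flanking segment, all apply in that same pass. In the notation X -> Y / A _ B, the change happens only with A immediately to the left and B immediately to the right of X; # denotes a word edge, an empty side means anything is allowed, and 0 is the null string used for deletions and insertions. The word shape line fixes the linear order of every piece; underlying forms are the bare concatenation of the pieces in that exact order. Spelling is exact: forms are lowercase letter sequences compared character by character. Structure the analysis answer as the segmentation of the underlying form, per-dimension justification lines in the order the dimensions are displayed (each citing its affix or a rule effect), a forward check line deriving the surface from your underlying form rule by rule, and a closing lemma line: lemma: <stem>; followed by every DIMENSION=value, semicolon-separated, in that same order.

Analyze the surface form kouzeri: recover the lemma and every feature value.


underlying: kouz-ri-i
NUM=ak - signalled by the affix -i
GRD=ra - signalled by the affix -ri
check: kouzrii -> kouzerii -> kouzeri
lemma: kouz; NUM=ak; GRD=ra


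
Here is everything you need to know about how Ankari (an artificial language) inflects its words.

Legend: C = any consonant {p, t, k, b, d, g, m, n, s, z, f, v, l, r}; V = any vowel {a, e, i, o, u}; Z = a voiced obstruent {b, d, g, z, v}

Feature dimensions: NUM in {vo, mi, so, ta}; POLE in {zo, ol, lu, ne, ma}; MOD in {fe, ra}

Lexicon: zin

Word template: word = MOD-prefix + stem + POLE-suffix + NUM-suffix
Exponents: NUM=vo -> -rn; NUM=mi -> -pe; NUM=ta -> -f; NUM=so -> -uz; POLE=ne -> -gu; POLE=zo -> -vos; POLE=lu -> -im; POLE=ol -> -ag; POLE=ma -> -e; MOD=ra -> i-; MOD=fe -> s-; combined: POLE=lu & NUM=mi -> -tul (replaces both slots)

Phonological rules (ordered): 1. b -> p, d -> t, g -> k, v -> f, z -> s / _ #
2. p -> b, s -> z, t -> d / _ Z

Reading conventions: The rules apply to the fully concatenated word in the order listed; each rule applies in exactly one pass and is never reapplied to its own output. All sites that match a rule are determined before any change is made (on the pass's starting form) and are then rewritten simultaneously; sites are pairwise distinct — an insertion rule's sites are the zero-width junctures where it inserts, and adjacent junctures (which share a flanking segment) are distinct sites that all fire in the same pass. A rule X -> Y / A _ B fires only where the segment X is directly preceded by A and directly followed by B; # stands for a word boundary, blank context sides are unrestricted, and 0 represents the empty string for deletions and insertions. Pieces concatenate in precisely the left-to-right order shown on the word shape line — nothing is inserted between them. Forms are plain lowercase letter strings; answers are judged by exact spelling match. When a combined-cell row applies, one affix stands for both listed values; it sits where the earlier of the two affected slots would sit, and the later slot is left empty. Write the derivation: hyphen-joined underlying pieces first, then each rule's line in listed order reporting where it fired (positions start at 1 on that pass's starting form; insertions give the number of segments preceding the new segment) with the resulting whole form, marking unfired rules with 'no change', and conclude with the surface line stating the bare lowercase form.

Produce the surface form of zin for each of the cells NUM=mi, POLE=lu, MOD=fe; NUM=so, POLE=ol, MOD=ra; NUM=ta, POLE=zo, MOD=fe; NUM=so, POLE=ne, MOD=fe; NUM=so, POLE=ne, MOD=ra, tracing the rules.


cell NUM=mi, POLE=lu, MOD=fe:
underlying: s-zin-tul
1. b -> p, d -> t, g -> k, v -> f, z -> s / _ #: no change
2. p -> b, s -> z, t -> d / _ Z: fires at position(s) 1: zzintul
surface: zzintul

cell NUM=so, POLE=ol, MOD=ra:
underlying: i-zin-ag-uz
1. b -> p, d -> t, g -> k, v -> f, z -> s / _ #: fires at position(s) 8: izinagus
2. p -> b, s -> z, t -> d / _ Z: no change
surface: izinagus

cell NUM=ta, POLE=zo, MOD=fe:
underlying: s-zin-vos-f
1. b -> p, d -> t, g -> k, v -> f, z -> s / _ #: no change
2. p -> b, s -> z, t -> d / _ Z: fires at position(s) 1: zzinvosf
surface: zzinvosf

cell NUM=so, POLE=ne, MOD=fe:
underlying: s-zin-gu-uz
1. b -> p, d -> t, g -> k, v -> f, z -> s / _ #: fires at position(s) 8: szinguus
2. p -> b, s -> z, t -> d / _ Z: fires at position(s) 1: zzinguus
surface: zzinguus

cell NUM=so, POLE=ne, MOD=ra:
underlying: i-zin-gu-uz
1. b -> p, d -> t, g -> k, v -> f, z -> s / _ #: fires at position(s) 8: izinguus
2. p -> b, s -> z, t -> d / _ Z: no change
surface: izinguus


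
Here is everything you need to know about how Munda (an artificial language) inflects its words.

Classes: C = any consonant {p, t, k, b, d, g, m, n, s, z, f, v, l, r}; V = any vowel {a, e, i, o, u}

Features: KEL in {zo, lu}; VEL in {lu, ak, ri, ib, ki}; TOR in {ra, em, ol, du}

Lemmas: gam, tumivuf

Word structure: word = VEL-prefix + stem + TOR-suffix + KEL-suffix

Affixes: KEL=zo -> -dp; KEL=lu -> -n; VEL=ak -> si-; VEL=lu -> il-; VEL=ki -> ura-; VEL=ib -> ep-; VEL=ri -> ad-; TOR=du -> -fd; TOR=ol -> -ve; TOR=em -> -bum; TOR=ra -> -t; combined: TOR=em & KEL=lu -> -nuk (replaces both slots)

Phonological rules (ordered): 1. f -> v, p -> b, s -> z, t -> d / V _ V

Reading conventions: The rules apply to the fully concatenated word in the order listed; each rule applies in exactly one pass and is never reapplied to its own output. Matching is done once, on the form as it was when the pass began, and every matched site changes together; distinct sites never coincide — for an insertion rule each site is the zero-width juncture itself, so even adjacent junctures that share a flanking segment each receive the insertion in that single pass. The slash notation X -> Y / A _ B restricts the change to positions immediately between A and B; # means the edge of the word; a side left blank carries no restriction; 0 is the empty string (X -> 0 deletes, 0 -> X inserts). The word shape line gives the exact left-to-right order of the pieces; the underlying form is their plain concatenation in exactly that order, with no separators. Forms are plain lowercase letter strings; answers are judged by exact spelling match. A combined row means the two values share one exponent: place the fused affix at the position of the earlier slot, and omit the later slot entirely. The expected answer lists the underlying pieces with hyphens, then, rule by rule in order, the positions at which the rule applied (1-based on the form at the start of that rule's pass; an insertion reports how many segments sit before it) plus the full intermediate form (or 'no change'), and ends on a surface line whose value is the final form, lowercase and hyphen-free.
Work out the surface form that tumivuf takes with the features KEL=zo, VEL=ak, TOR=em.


underlying: si-tumivuf-bum-dp
1. f -> v, p -> b, s -> z, t -> d / V _ V: fires at position(s) 3: sidumivufbumdp
surface: sidumivufbumdp


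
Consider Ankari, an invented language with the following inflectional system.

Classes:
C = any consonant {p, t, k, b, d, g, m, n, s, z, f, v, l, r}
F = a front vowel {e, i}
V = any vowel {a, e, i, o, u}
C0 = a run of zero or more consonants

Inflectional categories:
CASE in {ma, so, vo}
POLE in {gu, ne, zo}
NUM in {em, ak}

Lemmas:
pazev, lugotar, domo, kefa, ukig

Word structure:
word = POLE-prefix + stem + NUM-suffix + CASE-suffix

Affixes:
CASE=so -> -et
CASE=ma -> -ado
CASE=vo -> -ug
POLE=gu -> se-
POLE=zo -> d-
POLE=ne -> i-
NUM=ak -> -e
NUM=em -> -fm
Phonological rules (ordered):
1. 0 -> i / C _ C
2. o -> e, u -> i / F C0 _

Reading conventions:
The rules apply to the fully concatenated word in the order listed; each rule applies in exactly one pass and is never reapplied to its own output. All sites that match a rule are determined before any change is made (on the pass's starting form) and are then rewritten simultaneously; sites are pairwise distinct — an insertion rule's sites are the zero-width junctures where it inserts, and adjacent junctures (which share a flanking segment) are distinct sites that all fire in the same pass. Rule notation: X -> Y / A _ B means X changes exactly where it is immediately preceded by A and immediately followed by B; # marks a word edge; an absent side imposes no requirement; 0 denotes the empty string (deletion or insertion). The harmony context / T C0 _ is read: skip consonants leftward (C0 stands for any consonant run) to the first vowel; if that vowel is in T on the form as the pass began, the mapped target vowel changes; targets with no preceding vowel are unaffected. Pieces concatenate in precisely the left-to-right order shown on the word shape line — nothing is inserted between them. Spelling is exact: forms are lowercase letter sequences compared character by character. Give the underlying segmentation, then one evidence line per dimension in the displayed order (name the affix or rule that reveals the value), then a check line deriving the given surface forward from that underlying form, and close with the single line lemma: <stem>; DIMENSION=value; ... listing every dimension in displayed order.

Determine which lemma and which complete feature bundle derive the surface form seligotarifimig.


underlying: se-lugotar-fm-ug
CASE=vo - signalled by the affix -ug
POLE=gu - signalled by the affix se-
NUM=em - signalled by the affix -fm
check: selugotarfmug -> selugotarifimug -> seligotarifimig
lemma: lugotar; CASE=vo; POLE=gu; NUM=em


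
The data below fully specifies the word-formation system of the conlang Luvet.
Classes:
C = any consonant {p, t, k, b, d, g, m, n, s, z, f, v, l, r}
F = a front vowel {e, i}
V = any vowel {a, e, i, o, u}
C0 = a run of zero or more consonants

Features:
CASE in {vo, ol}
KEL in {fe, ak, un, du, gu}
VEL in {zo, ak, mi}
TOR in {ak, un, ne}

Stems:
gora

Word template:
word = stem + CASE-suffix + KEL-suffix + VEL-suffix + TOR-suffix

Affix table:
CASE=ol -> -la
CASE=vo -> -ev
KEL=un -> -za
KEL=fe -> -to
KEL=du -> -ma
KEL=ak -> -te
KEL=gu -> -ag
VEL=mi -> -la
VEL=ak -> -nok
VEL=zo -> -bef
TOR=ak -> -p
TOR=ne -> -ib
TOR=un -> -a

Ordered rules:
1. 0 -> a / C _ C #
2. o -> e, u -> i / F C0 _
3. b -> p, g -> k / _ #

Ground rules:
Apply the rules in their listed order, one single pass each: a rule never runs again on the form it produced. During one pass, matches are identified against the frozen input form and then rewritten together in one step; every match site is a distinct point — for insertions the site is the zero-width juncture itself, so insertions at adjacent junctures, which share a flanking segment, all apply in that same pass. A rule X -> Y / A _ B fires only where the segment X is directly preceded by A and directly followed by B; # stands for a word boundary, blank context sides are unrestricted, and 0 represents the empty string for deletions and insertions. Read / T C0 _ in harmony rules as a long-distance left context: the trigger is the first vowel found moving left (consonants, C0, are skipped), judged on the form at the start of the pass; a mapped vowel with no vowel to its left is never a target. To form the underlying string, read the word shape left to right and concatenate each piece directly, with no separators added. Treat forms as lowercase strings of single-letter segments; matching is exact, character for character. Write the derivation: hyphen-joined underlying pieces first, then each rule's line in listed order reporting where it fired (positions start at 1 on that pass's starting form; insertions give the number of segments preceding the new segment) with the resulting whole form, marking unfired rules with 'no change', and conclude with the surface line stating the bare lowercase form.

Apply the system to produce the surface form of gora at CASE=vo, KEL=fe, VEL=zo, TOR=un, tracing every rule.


underlying: gora-ev-to-bef-a
1. 0 -> a / C _ C #: no change
2. o -> e, u -> i / F C0 _: fires at position(s) 8: goraevtebefa
3. b -> p, g -> k / _ #: no change
surface: goraevtebefa


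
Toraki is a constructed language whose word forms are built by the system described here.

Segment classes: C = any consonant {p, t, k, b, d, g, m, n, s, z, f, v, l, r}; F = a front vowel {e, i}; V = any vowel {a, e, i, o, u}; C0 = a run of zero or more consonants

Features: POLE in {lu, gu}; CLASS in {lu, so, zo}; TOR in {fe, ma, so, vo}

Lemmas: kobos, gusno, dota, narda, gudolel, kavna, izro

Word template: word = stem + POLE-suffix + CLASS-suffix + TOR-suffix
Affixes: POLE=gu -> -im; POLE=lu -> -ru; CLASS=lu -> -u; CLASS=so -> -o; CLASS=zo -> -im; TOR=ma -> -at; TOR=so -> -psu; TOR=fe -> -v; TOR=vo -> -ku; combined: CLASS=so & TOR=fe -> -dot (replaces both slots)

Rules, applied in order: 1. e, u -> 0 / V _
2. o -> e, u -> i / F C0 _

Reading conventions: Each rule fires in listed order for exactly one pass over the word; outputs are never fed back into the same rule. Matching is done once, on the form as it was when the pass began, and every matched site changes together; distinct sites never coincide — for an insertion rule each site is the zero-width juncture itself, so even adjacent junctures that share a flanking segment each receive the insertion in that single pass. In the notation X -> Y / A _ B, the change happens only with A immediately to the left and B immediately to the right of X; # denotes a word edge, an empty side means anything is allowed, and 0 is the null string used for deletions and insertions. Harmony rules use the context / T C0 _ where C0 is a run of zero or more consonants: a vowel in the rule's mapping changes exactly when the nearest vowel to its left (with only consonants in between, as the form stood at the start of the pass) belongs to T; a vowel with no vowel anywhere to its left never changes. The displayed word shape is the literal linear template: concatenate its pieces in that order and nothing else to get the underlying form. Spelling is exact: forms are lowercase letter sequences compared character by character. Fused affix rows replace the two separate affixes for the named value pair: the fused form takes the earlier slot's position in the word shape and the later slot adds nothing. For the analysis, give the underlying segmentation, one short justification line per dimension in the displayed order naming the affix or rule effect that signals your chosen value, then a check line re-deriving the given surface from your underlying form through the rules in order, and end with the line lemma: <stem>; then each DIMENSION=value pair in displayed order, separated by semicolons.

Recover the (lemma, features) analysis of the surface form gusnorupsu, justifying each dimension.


underlying: gusno-ru-u-psu
POLE=lu - signalled by the affix -ru
CLASS=lu - signalled by the affix -u
TOR=so - signalled by the affix -psu
check: gusnoruupsu -> gusnorupsu -> gusnorupsu
lemma: gusno; POLE=lu; CLASS=lu; TOR=so


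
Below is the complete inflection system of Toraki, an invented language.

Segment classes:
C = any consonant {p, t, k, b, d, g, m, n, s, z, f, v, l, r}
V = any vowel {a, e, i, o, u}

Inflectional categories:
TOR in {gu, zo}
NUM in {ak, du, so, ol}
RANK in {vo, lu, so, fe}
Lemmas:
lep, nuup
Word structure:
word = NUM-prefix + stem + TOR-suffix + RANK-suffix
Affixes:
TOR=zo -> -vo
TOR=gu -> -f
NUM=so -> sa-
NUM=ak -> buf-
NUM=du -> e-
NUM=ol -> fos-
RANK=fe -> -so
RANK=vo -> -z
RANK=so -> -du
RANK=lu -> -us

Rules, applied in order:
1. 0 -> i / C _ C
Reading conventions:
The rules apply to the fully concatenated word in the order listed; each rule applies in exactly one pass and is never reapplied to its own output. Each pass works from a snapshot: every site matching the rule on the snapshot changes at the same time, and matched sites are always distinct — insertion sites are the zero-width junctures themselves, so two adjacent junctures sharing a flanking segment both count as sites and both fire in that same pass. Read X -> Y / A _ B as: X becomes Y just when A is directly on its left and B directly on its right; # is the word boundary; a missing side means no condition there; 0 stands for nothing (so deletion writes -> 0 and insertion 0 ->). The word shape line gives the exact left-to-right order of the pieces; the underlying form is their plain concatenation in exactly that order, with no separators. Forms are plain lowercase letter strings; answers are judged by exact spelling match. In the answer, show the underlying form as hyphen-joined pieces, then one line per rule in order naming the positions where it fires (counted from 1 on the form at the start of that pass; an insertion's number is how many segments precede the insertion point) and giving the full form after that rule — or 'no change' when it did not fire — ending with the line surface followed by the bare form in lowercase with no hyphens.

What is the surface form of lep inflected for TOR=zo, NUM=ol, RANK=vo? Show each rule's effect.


underlying: fos-lep-vo-z
1. 0 -> i / C _ C: inserts after position(s) 3, 6: fosilepivoz
surface: fosilepivoz


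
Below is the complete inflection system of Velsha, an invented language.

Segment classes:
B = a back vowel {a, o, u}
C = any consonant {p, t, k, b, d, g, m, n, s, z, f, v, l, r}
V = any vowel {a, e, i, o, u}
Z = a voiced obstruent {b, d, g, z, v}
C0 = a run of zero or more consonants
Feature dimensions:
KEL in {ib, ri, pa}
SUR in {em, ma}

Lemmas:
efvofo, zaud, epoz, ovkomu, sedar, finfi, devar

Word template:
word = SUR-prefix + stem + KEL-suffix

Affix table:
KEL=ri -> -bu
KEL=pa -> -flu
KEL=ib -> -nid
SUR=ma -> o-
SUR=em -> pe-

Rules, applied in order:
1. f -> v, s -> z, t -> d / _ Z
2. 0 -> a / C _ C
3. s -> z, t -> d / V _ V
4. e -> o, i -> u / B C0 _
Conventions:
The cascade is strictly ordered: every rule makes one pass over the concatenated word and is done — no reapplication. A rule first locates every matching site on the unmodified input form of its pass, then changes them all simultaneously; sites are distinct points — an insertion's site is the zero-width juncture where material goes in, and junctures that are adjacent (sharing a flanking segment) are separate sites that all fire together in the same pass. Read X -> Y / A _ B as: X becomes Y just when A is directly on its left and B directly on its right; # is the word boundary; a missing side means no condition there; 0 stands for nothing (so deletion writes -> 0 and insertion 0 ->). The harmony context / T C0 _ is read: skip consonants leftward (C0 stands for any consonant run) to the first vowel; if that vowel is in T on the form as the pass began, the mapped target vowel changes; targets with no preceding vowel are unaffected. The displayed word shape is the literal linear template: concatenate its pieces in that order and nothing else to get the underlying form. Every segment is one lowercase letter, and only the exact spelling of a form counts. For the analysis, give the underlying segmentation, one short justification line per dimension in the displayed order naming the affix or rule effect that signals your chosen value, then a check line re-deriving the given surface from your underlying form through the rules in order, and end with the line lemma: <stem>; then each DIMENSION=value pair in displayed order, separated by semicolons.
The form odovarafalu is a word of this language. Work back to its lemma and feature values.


underlying: o-devar-flu
KEL=pa - signalled by the affix -flu
SUR=ma - signalled by the affix o-
check: odevarflu -> odevarflu -> odevarafalu -> odevarafalu -> odovarafalu
lemma: devar; KEL=pa; SUR=ma


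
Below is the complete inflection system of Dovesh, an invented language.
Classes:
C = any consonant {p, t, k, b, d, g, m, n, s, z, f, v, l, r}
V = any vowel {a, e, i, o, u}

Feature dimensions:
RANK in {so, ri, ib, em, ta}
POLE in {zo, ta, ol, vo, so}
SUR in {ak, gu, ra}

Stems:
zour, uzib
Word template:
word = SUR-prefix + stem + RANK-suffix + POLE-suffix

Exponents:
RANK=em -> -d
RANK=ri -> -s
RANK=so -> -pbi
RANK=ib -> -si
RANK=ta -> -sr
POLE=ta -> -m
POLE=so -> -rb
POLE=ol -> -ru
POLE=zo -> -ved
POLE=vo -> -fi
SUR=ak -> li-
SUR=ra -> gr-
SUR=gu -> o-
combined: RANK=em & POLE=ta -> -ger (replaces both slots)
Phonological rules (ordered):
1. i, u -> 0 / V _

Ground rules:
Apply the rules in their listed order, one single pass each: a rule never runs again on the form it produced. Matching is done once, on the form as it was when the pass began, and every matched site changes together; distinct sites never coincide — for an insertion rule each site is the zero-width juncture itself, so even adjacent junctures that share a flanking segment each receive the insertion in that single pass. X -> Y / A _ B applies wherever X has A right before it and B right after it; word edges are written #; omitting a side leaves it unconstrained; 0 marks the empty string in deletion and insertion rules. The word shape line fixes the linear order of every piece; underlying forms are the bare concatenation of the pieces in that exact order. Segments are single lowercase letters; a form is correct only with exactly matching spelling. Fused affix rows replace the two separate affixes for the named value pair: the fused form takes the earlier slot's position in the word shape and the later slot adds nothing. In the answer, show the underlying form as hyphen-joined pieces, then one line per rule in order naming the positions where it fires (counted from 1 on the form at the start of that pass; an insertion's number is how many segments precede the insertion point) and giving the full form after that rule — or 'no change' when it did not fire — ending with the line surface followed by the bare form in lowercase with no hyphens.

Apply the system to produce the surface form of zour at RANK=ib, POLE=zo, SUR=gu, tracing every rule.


underlying: o-zour-si-ved
1. i, u -> 0 / V _: fires at position(s) 4: ozorsived
surface: ozorsived


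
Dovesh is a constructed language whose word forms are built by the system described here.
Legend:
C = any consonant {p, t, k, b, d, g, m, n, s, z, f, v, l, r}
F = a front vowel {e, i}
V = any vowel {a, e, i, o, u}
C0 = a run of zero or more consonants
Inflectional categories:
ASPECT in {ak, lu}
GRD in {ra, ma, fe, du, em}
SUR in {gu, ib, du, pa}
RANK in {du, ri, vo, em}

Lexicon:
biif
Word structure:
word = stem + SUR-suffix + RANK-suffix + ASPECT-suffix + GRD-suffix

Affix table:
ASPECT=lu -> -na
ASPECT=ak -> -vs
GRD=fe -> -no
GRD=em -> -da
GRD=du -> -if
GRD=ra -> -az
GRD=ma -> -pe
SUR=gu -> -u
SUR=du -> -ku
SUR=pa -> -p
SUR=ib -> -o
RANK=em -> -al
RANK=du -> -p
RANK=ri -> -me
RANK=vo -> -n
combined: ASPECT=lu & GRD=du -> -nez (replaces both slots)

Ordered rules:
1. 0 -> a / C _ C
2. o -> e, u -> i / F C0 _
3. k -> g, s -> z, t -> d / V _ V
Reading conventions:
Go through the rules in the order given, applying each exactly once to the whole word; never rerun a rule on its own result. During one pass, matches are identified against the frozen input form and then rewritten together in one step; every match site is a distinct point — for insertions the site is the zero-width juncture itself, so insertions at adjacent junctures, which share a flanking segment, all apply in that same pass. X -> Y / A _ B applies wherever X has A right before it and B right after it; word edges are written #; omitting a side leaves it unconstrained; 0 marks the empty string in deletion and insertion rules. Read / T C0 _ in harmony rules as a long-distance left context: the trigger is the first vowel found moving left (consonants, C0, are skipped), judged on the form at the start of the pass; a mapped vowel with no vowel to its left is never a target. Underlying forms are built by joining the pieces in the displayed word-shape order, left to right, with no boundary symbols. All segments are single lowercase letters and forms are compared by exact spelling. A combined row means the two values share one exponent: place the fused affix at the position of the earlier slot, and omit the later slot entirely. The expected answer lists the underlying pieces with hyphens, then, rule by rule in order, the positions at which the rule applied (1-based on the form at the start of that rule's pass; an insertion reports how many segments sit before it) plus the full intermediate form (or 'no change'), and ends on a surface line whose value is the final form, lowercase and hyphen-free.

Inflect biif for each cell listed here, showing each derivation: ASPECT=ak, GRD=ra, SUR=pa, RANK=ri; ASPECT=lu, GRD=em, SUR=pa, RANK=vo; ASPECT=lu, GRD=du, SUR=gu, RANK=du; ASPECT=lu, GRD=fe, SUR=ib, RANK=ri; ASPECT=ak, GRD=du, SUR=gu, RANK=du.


cell ASPECT=ak, GRD=ra, SUR=pa, RANK=ri:
underlying: biif-p-me-vs-az
1. 0 -> a / C _ C: inserts after position(s) 4, 5, 8: biifapamevasaz
2. o -> e, u -> i / F C0 _: no change
3. k -> g, s -> z, t -> d / V _ V: fires at position(s) 12: biifapamevazaz
surface: biifapamevazaz

cell ASPECT=lu, GRD=em, SUR=pa, RANK=vo:
underlying: biif-p-n-na-da
1. 0 -> a / C _ C: inserts after position(s) 4, 5, 6: biifapananada
2. o -> e, u -> i / F C0 _: no change
3. k -> g, s -> z, t -> d / V _ V: no change
surface: biifapananada

cell ASPECT=lu, GRD=du, SUR=gu, RANK=du:
underlying: biif-u-p-nez
1. 0 -> a / C _ C: inserts after position(s) 6: biifupanez
2. o -> e, u -> i / F C0 _: fires at position(s) 5: biifipanez
3. k -> g, s -> z, t -> d / V _ V: no change
surface: biifipanez

cell ASPECT=lu, GRD=fe, SUR=ib, RANK=ri:
underlying: biif-o-me-na-no
1. 0 -> a / C _ C: no change
2. o -> e, u -> i / F C0 _: fires at position(s) 5: biifemenano
3. k -> g, s -> z, t -> d / V _ V: no change
surface: biifemenano

cell ASPECT=ak, GRD=du, SUR=gu, RANK=du:
underlying: biif-u-p-vs-if
1. 0 -> a / C _ C: inserts after position(s) 6, 7: biifupavasif
2. o -> e, u -> i / F C0 _: fires at position(s) 5: biifipavasif
3. k -> g, s -> z, t -> d / V _ V: fires at position(s) 10: biifipavazif
surface: biifipavazif


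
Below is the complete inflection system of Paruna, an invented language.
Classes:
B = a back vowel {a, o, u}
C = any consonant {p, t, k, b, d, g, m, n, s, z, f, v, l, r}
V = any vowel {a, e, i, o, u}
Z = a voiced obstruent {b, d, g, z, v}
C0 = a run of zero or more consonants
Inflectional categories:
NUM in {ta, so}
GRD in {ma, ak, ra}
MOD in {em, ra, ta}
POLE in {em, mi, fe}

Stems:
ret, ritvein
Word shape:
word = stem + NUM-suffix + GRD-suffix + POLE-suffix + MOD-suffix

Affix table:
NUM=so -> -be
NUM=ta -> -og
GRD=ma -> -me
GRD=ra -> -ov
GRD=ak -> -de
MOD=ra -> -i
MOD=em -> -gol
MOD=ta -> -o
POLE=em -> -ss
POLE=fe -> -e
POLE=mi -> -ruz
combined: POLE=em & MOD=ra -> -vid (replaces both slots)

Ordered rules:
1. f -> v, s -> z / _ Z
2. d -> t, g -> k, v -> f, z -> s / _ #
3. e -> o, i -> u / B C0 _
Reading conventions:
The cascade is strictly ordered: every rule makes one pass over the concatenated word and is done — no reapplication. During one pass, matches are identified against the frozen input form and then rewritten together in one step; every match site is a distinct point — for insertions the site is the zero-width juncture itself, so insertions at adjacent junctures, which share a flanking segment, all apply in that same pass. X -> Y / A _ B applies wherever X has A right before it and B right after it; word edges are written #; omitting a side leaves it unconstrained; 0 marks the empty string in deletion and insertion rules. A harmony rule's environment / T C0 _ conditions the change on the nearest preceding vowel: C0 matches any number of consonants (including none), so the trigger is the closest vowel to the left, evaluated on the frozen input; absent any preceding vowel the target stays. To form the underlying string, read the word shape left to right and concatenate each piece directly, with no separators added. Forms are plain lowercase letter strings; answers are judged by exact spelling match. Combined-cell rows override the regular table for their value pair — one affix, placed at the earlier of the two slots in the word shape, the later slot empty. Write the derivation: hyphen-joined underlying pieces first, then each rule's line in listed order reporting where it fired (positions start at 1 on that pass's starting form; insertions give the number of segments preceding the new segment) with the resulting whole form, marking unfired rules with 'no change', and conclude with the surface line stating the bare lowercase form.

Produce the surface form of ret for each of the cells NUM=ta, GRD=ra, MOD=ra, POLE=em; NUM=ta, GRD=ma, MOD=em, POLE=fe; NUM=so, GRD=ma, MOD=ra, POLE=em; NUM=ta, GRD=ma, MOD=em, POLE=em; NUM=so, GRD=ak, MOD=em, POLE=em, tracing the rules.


cell NUM=ta, GRD=ra, MOD=ra, POLE=em:
underlying: ret-og-ov-vid
1. f -> v, s -> z / _ Z: no change
2. d -> t, g -> k, v -> f, z -> s / _ #: fires at position(s) 10: retogovvit
3. e -> o, i -> u / B C0 _: fires at position(s) 9: retogovvut
surface: retogovvut

cell NUM=ta, GRD=ma, MOD=em, POLE=fe:
underlying: ret-og-me-e-gol
1. f -> v, s -> z / _ Z: no change
2. d -> t, g -> k, v -> f, z -> s / _ #: no change
3. e -> o, i -> u / B C0 _: fires at position(s) 7: retogmoegol
surface: retogmoegol

cell NUM=so, GRD=ma, MOD=ra, POLE=em:
underlying: ret-be-me-vid
1. f -> v, s -> z / _ Z: no change
2. d -> t, g -> k, v -> f, z -> s / _ #: fires at position(s) 10: retbemevit
3. e -> o, i -> u / B C0 _: no change
surface: retbemevit

cell NUM=ta, GRD=ma, MOD=em, POLE=em:
underlying: ret-og-me-ss-gol
1. f -> v, s -> z / _ Z: fires at position(s) 9: retogmeszgol
2. d -> t, g -> k, v -> f, z -> s / _ #: no change
3. e -> o, i -> u / B C0 _: fires at position(s) 7: retogmoszgol
surface: retogmoszgol

cell NUM=so, GRD=ak, MOD=em, POLE=em:
underlying: ret-be-de-ss-gol
1. f -> v, s -> z / _ Z: fires at position(s) 9: retbedeszgol
2. d -> t, g -> k, v -> f, z -> s / _ #: no change
3. e -> o, i -> u / B C0 _: no change
surface: retbedeszgol


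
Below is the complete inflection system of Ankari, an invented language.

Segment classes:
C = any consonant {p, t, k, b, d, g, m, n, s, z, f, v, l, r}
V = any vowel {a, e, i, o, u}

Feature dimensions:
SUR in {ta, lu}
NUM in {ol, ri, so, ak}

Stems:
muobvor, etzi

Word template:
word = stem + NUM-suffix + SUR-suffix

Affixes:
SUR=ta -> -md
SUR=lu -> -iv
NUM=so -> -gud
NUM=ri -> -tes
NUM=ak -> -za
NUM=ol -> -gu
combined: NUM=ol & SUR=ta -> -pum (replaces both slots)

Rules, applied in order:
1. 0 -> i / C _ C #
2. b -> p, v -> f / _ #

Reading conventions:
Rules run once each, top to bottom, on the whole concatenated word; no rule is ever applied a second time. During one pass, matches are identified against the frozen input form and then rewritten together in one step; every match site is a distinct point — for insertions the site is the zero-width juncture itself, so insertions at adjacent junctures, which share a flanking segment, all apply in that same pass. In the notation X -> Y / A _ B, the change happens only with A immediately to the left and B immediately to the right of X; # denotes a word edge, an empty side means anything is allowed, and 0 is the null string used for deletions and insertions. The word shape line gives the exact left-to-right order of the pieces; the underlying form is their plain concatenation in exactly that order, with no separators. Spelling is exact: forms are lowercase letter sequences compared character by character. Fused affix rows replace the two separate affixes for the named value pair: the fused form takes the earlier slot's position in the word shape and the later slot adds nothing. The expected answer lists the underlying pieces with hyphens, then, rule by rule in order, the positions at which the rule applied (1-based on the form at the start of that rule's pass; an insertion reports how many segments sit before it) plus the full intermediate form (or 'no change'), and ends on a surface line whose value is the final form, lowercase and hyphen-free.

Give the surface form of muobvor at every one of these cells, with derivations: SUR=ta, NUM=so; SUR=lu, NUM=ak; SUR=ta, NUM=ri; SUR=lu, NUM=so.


cell SUR=ta, NUM=so:
underlying: muobvor-gud-md
1. 0 -> i / C _ C #: inserts after position(s) 11: muobvorgudmid
2. b -> p, v -> f / _ #: no change
surface: muobvorgudmid

cell SUR=lu, NUM=ak:
underlying: muobvor-za-iv
1. 0 -> i / C _ C #: no change
2. b -> p, v -> f / _ #: fires at position(s) 11: muobvorzaif
surface: muobvorzaif

cell SUR=ta, NUM=ri:
underlying: muobvor-tes-md
1. 0 -> i / C _ C #: inserts after position(s) 11: muobvortesmid
2. b -> p, v -> f / _ #: no change
surface: muobvortesmid

cell SUR=lu, NUM=so:
underlying: muobvor-gud-iv
1. 0 -> i / C _ C #: no change
2. b -> p, v -> f / _ #: fires at position(s) 12: muobvorgudif
surface: muobvorgudif
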